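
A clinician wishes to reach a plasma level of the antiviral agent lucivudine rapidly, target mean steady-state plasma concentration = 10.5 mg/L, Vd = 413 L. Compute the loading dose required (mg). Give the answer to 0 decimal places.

LD = Css × Vd = 10.5 × 413 = 4337 mg

4337 mg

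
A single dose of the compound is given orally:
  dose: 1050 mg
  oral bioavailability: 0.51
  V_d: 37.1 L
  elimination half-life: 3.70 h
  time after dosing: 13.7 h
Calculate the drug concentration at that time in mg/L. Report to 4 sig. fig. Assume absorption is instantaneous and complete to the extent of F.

Amount reaching circulation = F × Dose = 0.51 × 1050 = 535.5 mg
C₀ = F·Dose / Vd = 535.5 / 37.1 = 14.43 mg/L
k = ln2 / t½ = 0.693147 / 3.70 = 0.1873 h⁻¹
C = C₀ · e^(−k·t) = 14.43 × e^(−0.1873 × 13.7)
  = 14.43 × 0.07684 = 1.109 mg/L

1.109 mg/L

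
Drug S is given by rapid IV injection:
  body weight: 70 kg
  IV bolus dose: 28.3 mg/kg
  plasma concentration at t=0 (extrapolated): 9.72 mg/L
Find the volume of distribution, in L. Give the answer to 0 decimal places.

204 L

Dose = 28.3 × 70 = 1981 mg
Vd = Dose / C₀ = 1981 / 9.72 = 203.8 L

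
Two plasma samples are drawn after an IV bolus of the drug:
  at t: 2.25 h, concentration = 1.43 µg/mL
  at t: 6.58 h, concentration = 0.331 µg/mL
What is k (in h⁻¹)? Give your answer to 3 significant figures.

0.338 h⁻¹

k = ln(C₁/C₂) / (t₂ − t₁) = ln(1.43/0.331) / (6.58 − 2.25)
  = 1.463 / 4.330 = 0.3379 h⁻¹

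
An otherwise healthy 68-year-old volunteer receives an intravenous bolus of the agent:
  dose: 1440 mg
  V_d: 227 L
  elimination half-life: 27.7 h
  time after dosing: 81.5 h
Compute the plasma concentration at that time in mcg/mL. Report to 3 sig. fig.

0.825 mcg/mL

C₀ = Dose / Vd = 1440 / 227 = 6.344 mg/L
k = ln2 / t½ = 0.693147 / 27.7 = 0.02502 h⁻¹
C = C₀ · e^(−k·t) = 6.344 × e^(−0.02502 × 81.5)
  = 6.344 × 0.1301 = 0.8254 mg/L
(0.8254 mg/L = 0.8254 mcg/mL)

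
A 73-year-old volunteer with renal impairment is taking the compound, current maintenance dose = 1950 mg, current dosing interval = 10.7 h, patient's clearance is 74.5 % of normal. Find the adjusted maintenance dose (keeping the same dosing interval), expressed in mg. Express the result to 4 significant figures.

1453 mg

To keep the same average steady-state level, dosing rate must scale with clearance.
CL ratio = 74.5 / 100 = 0.7450
New dose (same interval) = 1950 × 0.7450 = 1453 mg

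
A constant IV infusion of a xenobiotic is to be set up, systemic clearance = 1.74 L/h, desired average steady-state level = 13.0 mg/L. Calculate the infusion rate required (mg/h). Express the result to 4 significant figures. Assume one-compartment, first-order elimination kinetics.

At steady state, infusion rate R₀ = Css × CL = 13.0 × 1.740 = 22.62 mg/h

22.62 mg/h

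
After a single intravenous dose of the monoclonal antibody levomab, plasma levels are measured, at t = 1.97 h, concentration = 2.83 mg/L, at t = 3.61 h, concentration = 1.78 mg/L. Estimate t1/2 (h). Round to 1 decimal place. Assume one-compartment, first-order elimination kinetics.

2.5 h

k = ln(C₁/C₂) / (t₂ − t₁) = ln(2.83/1.78) / (3.61 − 1.97)
  = 0.4637 / 1.640 = 0.2827 h⁻¹
t½ = ln2 / k = 0.693147 / 0.2827 = 2.452 h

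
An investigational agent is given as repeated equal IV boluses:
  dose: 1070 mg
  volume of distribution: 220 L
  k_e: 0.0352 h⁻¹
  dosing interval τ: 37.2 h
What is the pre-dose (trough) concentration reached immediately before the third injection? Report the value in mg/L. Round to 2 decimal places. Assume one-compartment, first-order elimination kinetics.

1.67 mg/L

C₀ per dose = Dose / Vd = 1070 / 220 = 4.864 mg/L
Fraction remaining after one interval: r = e^(−kτ) = e^(−0.03520 × 37.2) = 0.2700
Before dose 3, 2 doses have been given (aged 1τ, 2τ).
C_trough = C₀ × (r + r²) = 4.864 × (0.2700 + 0.07290) = 1.668 mg/L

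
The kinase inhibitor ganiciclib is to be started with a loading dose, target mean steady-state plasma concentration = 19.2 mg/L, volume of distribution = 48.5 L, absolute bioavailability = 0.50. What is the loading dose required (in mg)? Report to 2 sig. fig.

LD = Css × Vd / F = 19.2 × 48.5 / 0.50 = 1862 mg

1900 mg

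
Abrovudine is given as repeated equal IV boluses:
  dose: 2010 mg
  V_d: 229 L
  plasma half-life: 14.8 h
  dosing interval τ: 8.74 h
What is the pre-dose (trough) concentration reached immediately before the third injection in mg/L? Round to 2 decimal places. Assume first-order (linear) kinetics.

C₀ per dose = Dose / Vd = 2010 / 229 = 8.777 mg/L
k = ln2 / t½ = 0.693147 / 14.8 = 0.04683 h⁻¹
Fraction remaining after one interval: r = e^(−kτ) = e^(−0.04683 × 8.74) = 0.6641
Before dose 3, 2 doses have been given (aged 1τ, 2τ).
C_trough = C₀ × (r + r²) = 8.777 × (0.6641 + 0.4410) = 9.699 mg/L

9.70 mg/L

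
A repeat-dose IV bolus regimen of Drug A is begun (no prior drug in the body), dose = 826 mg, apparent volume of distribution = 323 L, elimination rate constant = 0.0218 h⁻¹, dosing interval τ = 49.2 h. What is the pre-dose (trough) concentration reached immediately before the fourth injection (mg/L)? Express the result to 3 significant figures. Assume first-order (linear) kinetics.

1.28 mg/L

C₀ per dose = Dose / Vd = 826 / 323 = 2.557 mg/L
Fraction remaining after one interval: r = e^(−kτ) = e^(−0.02180 × 49.2) = 0.3421
Before dose 4, 3 doses have been given (aged 1τ, 2τ, 3τ).
C_trough = C₀ × (r + r² + … + r^3) = C₀ × r(1−r^3)/(1−r)
        = 2.557 × 0.3421 × (1 − 0.04004) / (1 − 0.3421) = 1.276 mg/L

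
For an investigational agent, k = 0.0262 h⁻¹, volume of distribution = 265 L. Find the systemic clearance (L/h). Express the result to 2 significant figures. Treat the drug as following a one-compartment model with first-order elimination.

6.9 L/h

CL = k × Vd = 0.0262 × 265 = 6.943 L/h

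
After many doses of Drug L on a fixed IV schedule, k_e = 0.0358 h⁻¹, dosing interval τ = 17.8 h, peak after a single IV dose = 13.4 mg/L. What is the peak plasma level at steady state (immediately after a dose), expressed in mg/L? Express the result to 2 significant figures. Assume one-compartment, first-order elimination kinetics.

28 mg/L

e^(−kτ) = e^(−0.03580 × 17.8) = 0.5287
Accumulation ratio R = 1 / (1 − e^(−kτ)) = 1 / (1 − 0.5287) = 2.122
Steady-state peak = C₀ × R = 13.4 × 2.122 = 28.43 mg/L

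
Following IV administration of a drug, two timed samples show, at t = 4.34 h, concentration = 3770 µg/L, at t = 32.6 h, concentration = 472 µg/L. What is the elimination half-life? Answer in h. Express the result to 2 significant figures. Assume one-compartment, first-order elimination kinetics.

k = ln(C₁/C₂) / (t₂ − t₁) = ln(3770/472) / (32.6 − 4.34)
  = 2.078 / 28.26 = 0.07353 h⁻¹
t½ = ln2 / k = 0.693147 / 0.07353 = 9.427 h

9.4 h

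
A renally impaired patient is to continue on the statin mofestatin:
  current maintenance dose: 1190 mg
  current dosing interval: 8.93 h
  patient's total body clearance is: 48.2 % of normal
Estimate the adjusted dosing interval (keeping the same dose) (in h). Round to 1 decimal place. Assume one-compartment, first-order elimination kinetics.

18.5 h

To keep the same average steady-state level, dosing rate must scale with clearance.
CL ratio = 48.2 / 100 = 0.4820
New interval (same dose) = 8.93 / 0.4820 = 18.53 h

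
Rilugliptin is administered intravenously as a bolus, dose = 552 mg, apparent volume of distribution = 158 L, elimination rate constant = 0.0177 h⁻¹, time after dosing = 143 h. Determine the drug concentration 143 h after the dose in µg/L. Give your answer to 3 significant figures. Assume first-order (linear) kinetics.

C₀ = Dose / Vd = 552.0 / 158 = 3.494 mg/L
C = C₀ · e^(−k·t) = 3.494 × e^(−0.01770 × 143)
  = 3.494 × 0.07957 = 0.2780 mg/L
Convert: 0.2780 mg/L × 1000 = 278.0 µg/L

278 µg/L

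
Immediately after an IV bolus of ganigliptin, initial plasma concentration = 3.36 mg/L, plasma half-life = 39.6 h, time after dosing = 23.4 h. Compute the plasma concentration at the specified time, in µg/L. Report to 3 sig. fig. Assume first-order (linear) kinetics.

k = ln2 / t½ = 0.693147 / 39.6 = 0.01750 h⁻¹
C = C₀ · e^(−k·t) = 3.360 × e^(−0.01750 × 23.4)
  = 3.360 × 0.6640 = 2.231 mg/L
Convert: 2.231 mg/L × 1000 = 2231 µg/L

2230 µg/L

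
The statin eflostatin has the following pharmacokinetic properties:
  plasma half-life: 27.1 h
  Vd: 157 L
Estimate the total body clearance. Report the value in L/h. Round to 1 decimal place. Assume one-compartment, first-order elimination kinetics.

k = ln2 / t½ = 0.693147 / 27.1 = 0.02558 h⁻¹
CL = k × Vd = 0.02558 × 157 = 4.016 L/h

4.0 L/h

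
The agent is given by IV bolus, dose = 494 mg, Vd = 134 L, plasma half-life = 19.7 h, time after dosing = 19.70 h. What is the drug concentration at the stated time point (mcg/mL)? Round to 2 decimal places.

1.84 mcg/mL

C₀ = Dose / Vd = 494.0 / 134 = 3.687 mg/L
k = ln2 / t½ = 0.693147 / 19.7 = 0.03519 h⁻¹
t / t½ = 19.70 / 19.7 = 1 half-lives
C = C₀ × (1/2)^1 = 3.687 × 0.5000 = 1.844 mg/L
(1.844 mg/L = 1.844 mcg/mL)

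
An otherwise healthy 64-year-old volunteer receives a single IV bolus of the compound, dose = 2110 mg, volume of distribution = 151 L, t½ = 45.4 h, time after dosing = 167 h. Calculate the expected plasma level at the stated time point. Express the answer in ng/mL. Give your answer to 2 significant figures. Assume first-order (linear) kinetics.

1100 ng/mL

C₀ = Dose / Vd = 2110 / 151 = 13.97 mg/L
k = ln2 / t½ = 0.693147 / 45.4 = 0.01527 h⁻¹
C = C₀ · e^(−k·t) = 13.97 × e^(−0.01527 × 167)
  = 13.97 × 0.07807 = 1.091 mg/L
Convert: 1.091 mg/L × 1000 = 1091 ng/mL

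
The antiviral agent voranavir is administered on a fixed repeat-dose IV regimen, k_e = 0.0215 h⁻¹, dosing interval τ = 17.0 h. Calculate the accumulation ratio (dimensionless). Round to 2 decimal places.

3.27

e^(−kτ) = e^(−0.02150 × 17.0) = 0.6938
Accumulation ratio R = 1 / (1 − e^(−kτ)) = 1 / (1 − 0.6938) = 3.266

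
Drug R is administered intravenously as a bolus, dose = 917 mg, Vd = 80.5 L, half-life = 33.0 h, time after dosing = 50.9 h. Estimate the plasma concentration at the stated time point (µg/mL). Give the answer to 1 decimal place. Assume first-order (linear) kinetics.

3.9 µg/mL

C₀ = Dose / Vd = 917.0 / 80.5 = 11.39 mg/L
k = ln2 / t½ = 0.693147 / 33.0 = 0.02100 h⁻¹
C = C₀ · e^(−k·t) = 11.39 × e^(−0.02100 × 50.9)
  = 11.39 × 0.3434 = 3.911 mg/L
(3.911 mg/L = 3.911 µg/mL)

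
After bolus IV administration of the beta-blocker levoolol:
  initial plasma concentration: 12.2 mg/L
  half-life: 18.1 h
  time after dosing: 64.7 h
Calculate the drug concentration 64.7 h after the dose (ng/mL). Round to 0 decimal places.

k = ln2 / t½ = 0.693147 / 18.1 = 0.03830 h⁻¹
C = C₀ · e^(−k·t) = 12.20 × e^(−0.03830 × 64.7)
  = 12.20 × 0.08391 = 1.024 mg/L
Convert: 1.024 mg/L × 1000 = 1024 ng/mL

1024 ng/mL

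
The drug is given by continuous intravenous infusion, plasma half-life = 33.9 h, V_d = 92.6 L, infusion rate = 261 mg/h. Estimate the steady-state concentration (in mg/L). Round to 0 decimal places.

138 mg/L

k = ln2 / t½ = 0.693147 / 33.9 = 0.02045 h⁻¹
CL = k × Vd = 0.02045 × 92.6 = 1.894 L/h
At steady state Css = R₀ / CL = 261 / 1.894 = 137.8 mg/L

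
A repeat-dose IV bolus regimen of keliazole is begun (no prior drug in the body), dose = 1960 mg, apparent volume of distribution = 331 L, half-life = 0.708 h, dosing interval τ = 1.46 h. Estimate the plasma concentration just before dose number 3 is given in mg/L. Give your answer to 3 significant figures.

C₀ per dose = Dose / Vd = 1960 / 331 = 5.921 mg/L
k = ln2 / t½ = 0.693147 / 0.708 = 0.9790 h⁻¹
Fraction remaining after one interval: r = e^(−kτ) = e^(−0.9790 × 1.46) = 0.2395
Before dose 3, 2 doses have been given (aged 1τ, 2τ).
C_trough = C₀ × (r + r²) = 5.921 × (0.2395 + 0.05736) = 1.758 mg/L

1.76 mg/L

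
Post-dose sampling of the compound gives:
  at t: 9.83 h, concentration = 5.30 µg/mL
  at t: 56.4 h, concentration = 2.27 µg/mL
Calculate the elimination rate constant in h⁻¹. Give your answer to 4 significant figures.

0.01821 h⁻¹

k = ln(C₁/C₂) / (t₂ − t₁) = ln(5.30/2.27) / (56.4 − 9.83)
  = 0.8479 / 46.57 = 0.01821 h⁻¹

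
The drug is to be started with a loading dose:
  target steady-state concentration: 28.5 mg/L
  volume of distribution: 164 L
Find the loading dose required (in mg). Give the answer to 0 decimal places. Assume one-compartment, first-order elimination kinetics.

4674 mg

LD = Css × Vd = 28.5 × 164 = 4674 mg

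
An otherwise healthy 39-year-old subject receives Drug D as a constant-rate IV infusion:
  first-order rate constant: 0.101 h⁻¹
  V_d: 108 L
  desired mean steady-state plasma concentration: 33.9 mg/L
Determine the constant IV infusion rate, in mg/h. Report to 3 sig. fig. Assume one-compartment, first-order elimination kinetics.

CL = k × Vd = 0.1010 × 108 = 10.91 L/h
At steady state, infusion rate R₀ = Css × CL = 33.9 × 10.91 = 369.8 mg/h

370 mg/h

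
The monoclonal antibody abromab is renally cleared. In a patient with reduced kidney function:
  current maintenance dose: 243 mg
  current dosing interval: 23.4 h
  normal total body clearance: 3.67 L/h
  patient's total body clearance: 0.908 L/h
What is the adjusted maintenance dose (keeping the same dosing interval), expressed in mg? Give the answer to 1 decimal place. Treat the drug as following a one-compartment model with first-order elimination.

To keep the same average steady-state level, dosing rate must scale with clearance.
CL ratio = 0.908 / 3.67 = 0.2474
New dose (same interval) = 243 × 0.2474 = 60.12 mg

60.1 mg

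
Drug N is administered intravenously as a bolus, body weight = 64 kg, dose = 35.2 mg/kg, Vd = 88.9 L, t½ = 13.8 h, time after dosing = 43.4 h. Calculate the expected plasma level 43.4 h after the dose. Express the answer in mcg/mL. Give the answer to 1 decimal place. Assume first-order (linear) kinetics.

Total dose = 35.2 × 64 = 2253 mg
C₀ = Dose / Vd = 2253 / 88.9 = 25.34 mg/L
k = ln2 / t½ = 0.693147 / 13.8 = 0.05023 h⁻¹
C = C₀ · e^(−k·t) = 25.34 × e^(−0.05023 × 43.4)
  = 25.34 × 0.1130 = 2.863 mg/L
(2.863 mg/L = 2.863 mcg/mL)

2.9 mcg/mL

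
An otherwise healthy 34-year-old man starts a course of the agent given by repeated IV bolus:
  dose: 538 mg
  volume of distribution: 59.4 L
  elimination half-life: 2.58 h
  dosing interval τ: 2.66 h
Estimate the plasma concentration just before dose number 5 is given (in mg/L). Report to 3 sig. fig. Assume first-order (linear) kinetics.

8.18 mg/L

C₀ per dose = Dose / Vd = 538 / 59.4 = 9.057 mg/L
k = ln2 / t½ = 0.693147 / 2.58 = 0.2687 h⁻¹
Fraction remaining after one interval: r = e^(−kτ) = e^(−0.2687 × 2.66) = 0.4893
Before dose 5, 4 doses have been given (aged 1τ, 2τ, 3τ, 4τ).
C_trough = C₀ × (r + r² + … + r^4) = C₀ × r(1−r^4)/(1−r)
        = 9.057 × 0.4893 × (1 − 0.05732) / (1 − 0.4893) = 8.180 mg/L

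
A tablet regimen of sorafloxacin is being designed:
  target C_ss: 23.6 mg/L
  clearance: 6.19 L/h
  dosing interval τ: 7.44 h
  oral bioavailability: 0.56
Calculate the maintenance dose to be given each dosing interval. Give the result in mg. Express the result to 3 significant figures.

At steady state, F × (Dose/τ) = Css × CL.
Dose = Css × CL × τ / F = 23.6 × 6.190 × 7.44 / 0.56 = 1941 mg

1940 mg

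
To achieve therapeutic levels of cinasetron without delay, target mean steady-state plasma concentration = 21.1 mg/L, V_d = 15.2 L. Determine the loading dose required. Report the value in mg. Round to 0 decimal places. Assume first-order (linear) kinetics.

321 mg

LD = Css × Vd = 21.1 × 15.2 = 320.7 mg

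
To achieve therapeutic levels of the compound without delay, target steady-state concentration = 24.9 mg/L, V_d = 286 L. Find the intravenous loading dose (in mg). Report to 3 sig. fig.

7120 mg

LD = Css × Vd = 24.9 × 286 = 7121 mg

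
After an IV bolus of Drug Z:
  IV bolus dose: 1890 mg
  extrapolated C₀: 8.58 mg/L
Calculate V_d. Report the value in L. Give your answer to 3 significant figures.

Vd = Dose / C₀ = 1890 / 8.58 = 220.3 L

220 L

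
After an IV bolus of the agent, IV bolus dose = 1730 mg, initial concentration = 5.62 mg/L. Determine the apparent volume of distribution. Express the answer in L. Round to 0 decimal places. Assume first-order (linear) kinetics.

Vd = Dose / C₀ = 1730 / 5.62 = 307.8 L

308 L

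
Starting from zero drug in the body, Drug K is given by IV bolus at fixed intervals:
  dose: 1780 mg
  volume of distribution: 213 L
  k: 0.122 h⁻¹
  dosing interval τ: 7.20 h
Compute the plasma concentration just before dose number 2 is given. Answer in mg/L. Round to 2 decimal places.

C₀ per dose = Dose / Vd = 1780 / 213 = 8.357 mg/L
Fraction remaining after one interval: r = e^(−kτ) = e^(−0.1220 × 7.20) = 0.4154
Before dose 2, 1 dose has been given (aged 1τ).
C_trough = C₀ × r = 8.357 × 0.4154 = 3.471 mg/L

3.47 mg/L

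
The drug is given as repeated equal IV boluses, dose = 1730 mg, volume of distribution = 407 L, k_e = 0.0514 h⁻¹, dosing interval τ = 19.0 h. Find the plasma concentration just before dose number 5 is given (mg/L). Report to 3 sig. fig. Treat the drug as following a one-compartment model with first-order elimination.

C₀ per dose = Dose / Vd = 1730 / 407 = 4.251 mg/L
Fraction remaining after one interval: r = e^(−kτ) = e^(−0.05140 × 19.0) = 0.3766
Before dose 5, 4 doses have been given (aged 1τ, 2τ, 3τ, 4τ).
C_trough = C₀ × (r + r² + … + r^4) = C₀ × r(1−r^4)/(1−r)
        = 4.251 × 0.3766 × (1 − 0.02012) / (1 − 0.3766) = 2.516 mg/L

2.52 mg/L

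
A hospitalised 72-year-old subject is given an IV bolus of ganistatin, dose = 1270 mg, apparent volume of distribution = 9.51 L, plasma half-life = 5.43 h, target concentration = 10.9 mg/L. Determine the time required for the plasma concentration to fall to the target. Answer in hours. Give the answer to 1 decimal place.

19.6 h

C₀ = Dose / Vd = 1270 / 9.51 = 133.5 mg/L
k = ln2 / t½ = 0.693147 / 5.43 = 0.1277 h⁻¹
t = ln(C₀ / C) / k = ln(133.5 / 10.9) / 0.1277
  = ln(12.25) / 0.1277 = 2.506 / 0.1277 = 19.62 h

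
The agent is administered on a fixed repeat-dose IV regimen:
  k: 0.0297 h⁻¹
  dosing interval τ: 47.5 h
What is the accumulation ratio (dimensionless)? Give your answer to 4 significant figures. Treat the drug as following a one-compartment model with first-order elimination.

1.323

e^(−kτ) = e^(−0.02970 × 47.5) = 0.2440
Accumulation ratio R = 1 / (1 − e^(−kτ)) = 1 / (1 − 0.2440) = 1.323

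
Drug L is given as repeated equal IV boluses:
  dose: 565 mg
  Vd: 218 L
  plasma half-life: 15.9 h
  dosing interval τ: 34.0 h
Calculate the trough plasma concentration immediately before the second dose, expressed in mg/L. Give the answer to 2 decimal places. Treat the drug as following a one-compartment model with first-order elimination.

C₀ per dose = Dose / Vd = 565 / 218 = 2.592 mg/L
k = ln2 / t½ = 0.693147 / 15.9 = 0.04359 h⁻¹
Fraction remaining after one interval: r = e^(−kτ) = e^(−0.04359 × 34.0) = 0.2272
Before dose 2, 1 dose has been given (aged 1τ).
C_trough = C₀ × r = 2.592 × 0.2272 = 0.5889 mg/L

0.59 mg/L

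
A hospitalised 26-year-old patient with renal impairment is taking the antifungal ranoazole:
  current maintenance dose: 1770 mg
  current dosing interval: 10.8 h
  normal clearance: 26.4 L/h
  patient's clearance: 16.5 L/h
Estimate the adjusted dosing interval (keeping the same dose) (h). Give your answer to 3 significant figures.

To keep the same average steady-state level, dosing rate must scale with clearance.
CL ratio = 16.5 / 26.4 = 0.6250
New interval (same dose) = 10.8 / 0.6250 = 17.28 h

17.3 h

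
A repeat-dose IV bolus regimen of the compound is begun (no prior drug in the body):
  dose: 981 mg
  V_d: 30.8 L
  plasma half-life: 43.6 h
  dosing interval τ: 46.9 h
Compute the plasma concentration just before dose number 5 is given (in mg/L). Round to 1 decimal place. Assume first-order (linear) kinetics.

C₀ per dose = Dose / Vd = 981 / 30.8 = 31.85 mg/L
k = ln2 / t½ = 0.693147 / 43.6 = 0.01590 h⁻¹
Fraction remaining after one interval: r = e^(−kτ) = e^(−0.01590 × 46.9) = 0.4744
Before dose 5, 4 doses have been given (aged 1τ, 2τ, 3τ, 4τ).
C_trough = C₀ × (r + r² + … + r^4) = C₀ × r(1−r^4)/(1−r)
        = 31.85 × 0.4744 × (1 − 0.05065) / (1 − 0.4744) = 27.29 mg/L

27.3 mg/L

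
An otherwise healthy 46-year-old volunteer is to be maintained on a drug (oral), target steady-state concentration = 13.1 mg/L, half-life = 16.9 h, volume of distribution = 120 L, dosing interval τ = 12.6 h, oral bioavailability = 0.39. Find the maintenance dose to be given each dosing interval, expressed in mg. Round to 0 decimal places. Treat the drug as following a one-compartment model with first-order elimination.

2083 mg

k = ln2 / t½ = 0.693147 / 16.9 = 0.04101 h⁻¹
CL = k × Vd = 0.04101 × 120 = 4.921 L/h
At steady state, F × (Dose/τ) = Css × CL.
Dose = Css × CL × τ / F = 13.1 × 4.921 × 12.6 / 0.39 = 2083 mg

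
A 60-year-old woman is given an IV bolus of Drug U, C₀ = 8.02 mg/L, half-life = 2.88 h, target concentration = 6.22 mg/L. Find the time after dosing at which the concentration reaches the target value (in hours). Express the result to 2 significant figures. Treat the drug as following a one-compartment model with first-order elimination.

k = ln2 / t½ = 0.693147 / 2.88 = 0.2407 h⁻¹
t = ln(C₀ / C) / k = ln(8.020 / 6.22) / 0.2407
  = ln(1.289) / 0.2407 = 0.2539 / 0.2407 = 1.055 h

1.1 h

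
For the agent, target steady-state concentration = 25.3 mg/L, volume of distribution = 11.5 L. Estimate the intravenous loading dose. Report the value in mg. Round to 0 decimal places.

291 mg

LD = Css × Vd = 25.3 × 11.5 = 291.0 mg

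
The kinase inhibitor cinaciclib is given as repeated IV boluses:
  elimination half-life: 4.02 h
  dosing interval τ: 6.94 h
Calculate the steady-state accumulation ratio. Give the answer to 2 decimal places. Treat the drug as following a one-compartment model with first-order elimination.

k = ln2 / t½ = 0.693147 / 4.02 = 0.1724 h⁻¹
e^(−kτ) = e^(−0.1724 × 6.94) = 0.3023
Accumulation ratio R = 1 / (1 − e^(−kτ)) = 1 / (1 − 0.3023) = 1.433

1.43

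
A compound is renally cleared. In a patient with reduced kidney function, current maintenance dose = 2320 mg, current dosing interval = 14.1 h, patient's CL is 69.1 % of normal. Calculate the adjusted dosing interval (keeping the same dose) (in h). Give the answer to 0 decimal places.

20 h

To keep the same average steady-state level, dosing rate must scale with clearance.
CL ratio = 69.1 / 100 = 0.6910
New interval (same dose) = 14.1 / 0.6910 = 20.41 h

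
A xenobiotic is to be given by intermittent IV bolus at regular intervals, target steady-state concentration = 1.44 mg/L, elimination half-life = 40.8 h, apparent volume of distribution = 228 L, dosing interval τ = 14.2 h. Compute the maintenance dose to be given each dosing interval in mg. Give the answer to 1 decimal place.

79.2 mg

k = ln2 / t½ = 0.693147 / 40.8 = 0.01699 h⁻¹
CL = k × Vd = 0.01699 × 228 = 3.874 L/h
At steady state, Dose/τ = Css × CL.
Dose = Css × CL × τ = 1.44 × 3.874 × 14.2 = 79.22 mg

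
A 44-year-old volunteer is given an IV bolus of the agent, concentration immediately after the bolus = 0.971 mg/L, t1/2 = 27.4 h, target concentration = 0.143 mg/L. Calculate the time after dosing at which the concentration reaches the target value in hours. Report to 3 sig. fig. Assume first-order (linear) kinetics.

k = ln2 / t½ = 0.693147 / 27.4 = 0.02530 h⁻¹
t = ln(C₀ / C) / k = ln(0.9710 / 0.143) / 0.02530
  = ln(6.790) / 0.02530 = 1.915 / 0.02530 = 75.69 h

75.7 h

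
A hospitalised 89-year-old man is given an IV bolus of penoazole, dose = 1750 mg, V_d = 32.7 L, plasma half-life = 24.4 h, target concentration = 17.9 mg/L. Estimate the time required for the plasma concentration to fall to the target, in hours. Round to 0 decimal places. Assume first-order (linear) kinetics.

39 h

C₀ = Dose / Vd = 1750 / 32.7 = 53.52 mg/L
k = ln2 / t½ = 0.693147 / 24.4 = 0.02841 h⁻¹
t = ln(C₀ / C) / k = ln(53.52 / 17.9) / 0.02841
  = ln(2.990) / 0.02841 = 1.095 / 0.02841 = 38.54 h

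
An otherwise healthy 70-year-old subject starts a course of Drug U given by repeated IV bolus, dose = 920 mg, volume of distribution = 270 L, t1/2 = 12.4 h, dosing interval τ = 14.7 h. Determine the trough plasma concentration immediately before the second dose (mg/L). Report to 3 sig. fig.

1.50 mg/L

C₀ per dose = Dose / Vd = 920 / 270 = 3.407 mg/L
k = ln2 / t½ = 0.693147 / 12.4 = 0.05590 h⁻¹
Fraction remaining after one interval: r = e^(−kτ) = e^(−0.05590 × 14.7) = 0.4397
Before dose 2, 1 dose has been given (aged 1τ).
C_trough = C₀ × r = 3.407 × 0.4397 = 1.498 mg/L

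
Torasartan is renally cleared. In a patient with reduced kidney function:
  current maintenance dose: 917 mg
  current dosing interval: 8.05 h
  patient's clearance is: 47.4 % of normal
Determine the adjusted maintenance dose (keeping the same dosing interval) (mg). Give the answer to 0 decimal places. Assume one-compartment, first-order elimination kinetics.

To keep the same average steady-state level, dosing rate must scale with clearance.
CL ratio = 47.4 / 100 = 0.4740
New dose (same interval) = 917 × 0.4740 = 434.7 mg

435 mg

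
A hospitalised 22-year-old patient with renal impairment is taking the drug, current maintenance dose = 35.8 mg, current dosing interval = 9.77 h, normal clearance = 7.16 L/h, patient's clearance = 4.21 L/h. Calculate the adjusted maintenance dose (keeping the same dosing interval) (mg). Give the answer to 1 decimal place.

To keep the same average steady-state level, dosing rate must scale with clearance.
CL ratio = 4.21 / 7.16 = 0.5880
New dose (same interval) = 35.8 × 0.5880 = 21.05 mg

21.1 mg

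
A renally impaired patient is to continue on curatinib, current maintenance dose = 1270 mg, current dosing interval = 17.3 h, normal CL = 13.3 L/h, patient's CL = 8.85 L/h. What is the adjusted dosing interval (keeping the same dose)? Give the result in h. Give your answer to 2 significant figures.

26 h

To keep the same average steady-state level, dosing rate must scale with clearance.
CL ratio = 8.85 / 13.3 = 0.6654
New interval (same dose) = 17.3 / 0.6654 = 26.00 h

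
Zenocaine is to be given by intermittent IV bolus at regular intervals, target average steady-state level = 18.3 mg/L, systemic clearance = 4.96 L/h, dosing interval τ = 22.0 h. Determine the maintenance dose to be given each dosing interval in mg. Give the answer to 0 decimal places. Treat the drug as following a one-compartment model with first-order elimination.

At steady state, Dose/τ = Css × CL.
Dose = Css × CL × τ = 18.3 × 4.960 × 22.0 = 1997 mg

1997 mg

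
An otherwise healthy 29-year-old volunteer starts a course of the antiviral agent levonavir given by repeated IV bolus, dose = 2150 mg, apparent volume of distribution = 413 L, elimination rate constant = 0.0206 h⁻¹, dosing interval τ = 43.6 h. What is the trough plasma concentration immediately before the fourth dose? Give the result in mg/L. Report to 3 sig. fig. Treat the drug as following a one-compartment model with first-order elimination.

3.34 mg/L

C₀ per dose = Dose / Vd = 2150 / 413 = 5.206 mg/L
Fraction remaining after one interval: r = e^(−kτ) = e^(−0.02060 × 43.6) = 0.4073
Before dose 4, 3 doses have been given (aged 1τ, 2τ, 3τ).
C_trough = C₀ × (r + r² + … + r^3) = C₀ × r(1−r^3)/(1−r)
        = 5.206 × 0.4073 × (1 − 0.06757) / (1 − 0.4073) = 3.336 mg/L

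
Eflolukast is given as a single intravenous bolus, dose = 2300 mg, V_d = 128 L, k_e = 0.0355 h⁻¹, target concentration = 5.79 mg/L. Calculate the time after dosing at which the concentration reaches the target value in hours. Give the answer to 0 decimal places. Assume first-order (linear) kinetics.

32 h

C₀ = Dose / Vd = 2300 / 128 = 17.97 mg/L
t = ln(C₀ / C) / k = ln(17.97 / 5.79) / 0.03550
  = ln(3.104) / 0.03550 = 1.133 / 0.03550 = 31.92 h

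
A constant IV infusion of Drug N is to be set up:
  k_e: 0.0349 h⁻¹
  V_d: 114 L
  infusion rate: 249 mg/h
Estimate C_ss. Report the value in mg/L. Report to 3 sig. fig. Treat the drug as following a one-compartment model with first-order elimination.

CL = k × Vd = 0.03490 × 114 = 3.979 L/h
At steady state Css = R₀ / CL = 249 / 3.979 = 62.58 mg/L

62.6 mg/L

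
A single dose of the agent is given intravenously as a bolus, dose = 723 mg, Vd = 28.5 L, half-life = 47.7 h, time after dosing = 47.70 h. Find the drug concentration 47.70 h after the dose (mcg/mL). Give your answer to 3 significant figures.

C₀ = Dose / Vd = 723.0 / 28.5 = 25.37 mg/L
k = ln2 / t½ = 0.693147 / 47.7 = 0.01453 h⁻¹
t / t½ = 47.70 / 47.7 = 1 half-lives
C = C₀ × (1/2)^1 = 25.37 × 0.5000 = 12.69 mg/L
(12.69 mg/L = 12.69 mcg/mL)

12.7 mcg/mL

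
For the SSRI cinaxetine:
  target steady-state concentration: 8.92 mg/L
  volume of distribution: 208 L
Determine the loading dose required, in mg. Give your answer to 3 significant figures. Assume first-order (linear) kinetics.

1860 mg

LD = Css × Vd = 8.92 × 208 = 1855 mg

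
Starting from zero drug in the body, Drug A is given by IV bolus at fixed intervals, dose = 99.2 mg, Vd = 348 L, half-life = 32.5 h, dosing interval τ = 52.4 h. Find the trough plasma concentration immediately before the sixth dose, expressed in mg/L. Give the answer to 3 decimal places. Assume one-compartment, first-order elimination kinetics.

0.138 mg/L

C₀ per dose = Dose / Vd = 99.2 / 348 = 0.2851 mg/L
k = ln2 / t½ = 0.693147 / 32.5 = 0.02133 h⁻¹
Fraction remaining after one interval: r = e^(−kτ) = e^(−0.02133 × 52.4) = 0.3270
Before dose 6, 5 doses have been given (aged 1τ, 2τ, 3τ, 4τ, 5τ).
C_trough = C₀ × (r + r² + … + r^5) = C₀ × r(1−r^5)/(1−r)
        = 0.2851 × 0.3270 × (1 − 0.003739) / (1 − 0.3270) = 0.1380 mg/L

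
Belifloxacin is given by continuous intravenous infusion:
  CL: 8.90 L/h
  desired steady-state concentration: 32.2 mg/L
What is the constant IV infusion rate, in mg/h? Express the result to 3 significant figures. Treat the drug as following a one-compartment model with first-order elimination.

At steady state, infusion rate R₀ = Css × CL = 32.2 × 8.900 = 286.6 mg/h

287 mg/h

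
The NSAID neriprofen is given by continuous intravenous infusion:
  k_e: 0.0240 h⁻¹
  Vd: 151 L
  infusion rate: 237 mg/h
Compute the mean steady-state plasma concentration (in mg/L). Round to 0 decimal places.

CL = k × Vd = 0.02400 × 151 = 3.624 L/h
At steady state Css = R₀ / CL = 237 / 3.624 = 65.40 mg/L

65 mg/L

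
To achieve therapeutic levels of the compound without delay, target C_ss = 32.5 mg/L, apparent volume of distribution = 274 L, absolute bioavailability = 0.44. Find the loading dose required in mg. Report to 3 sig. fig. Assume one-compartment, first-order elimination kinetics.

LD = Css × Vd / F = 32.5 × 274 / 0.44 = 20240 mg

20200 mg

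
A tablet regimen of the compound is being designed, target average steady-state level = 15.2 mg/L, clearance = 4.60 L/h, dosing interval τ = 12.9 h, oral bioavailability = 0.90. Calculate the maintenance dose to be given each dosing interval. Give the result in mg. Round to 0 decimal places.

1002 mg

At steady state, F × (Dose/τ) = Css × CL.
Dose = Css × CL × τ / F = 15.2 × 4.600 × 12.9 / 0.90 = 1002 mg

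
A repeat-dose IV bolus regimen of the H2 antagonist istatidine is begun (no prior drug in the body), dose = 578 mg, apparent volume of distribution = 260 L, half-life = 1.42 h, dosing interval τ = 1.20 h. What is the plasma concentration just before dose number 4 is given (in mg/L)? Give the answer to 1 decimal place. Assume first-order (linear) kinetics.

C₀ per dose = Dose / Vd = 578 / 260 = 2.223 mg/L
k = ln2 / t½ = 0.693147 / 1.42 = 0.4881 h⁻¹
Fraction remaining after one interval: r = e^(−kτ) = e^(−0.4881 × 1.20) = 0.5567
Before dose 4, 3 doses have been given (aged 1τ, 2τ, 3τ).
C_trough = C₀ × (r + r² + … + r^3) = C₀ × r(1−r^3)/(1−r)
        = 2.223 × 0.5567 × (1 − 0.1725) / (1 − 0.5567) = 2.310 mg/L

2.3 mg/L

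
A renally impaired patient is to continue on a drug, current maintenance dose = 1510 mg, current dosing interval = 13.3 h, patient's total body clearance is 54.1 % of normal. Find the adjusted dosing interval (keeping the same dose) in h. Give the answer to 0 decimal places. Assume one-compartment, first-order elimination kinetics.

To keep the same average steady-state level, dosing rate must scale with clearance.
CL ratio = 54.1 / 100 = 0.5410
New interval (same dose) = 13.3 / 0.5410 = 24.58 h

25 h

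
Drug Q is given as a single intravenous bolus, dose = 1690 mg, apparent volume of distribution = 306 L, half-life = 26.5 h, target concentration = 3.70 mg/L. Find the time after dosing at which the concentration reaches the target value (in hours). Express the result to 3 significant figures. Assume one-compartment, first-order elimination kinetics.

C₀ = Dose / Vd = 1690 / 306 = 5.523 mg/L
k = ln2 / t½ = 0.693147 / 26.5 = 0.02616 h⁻¹
t = ln(C₀ / C) / k = ln(5.523 / 3.70) / 0.02616
  = ln(1.493) / 0.02616 = 0.4008 / 0.02616 = 15.32 h

15.3 h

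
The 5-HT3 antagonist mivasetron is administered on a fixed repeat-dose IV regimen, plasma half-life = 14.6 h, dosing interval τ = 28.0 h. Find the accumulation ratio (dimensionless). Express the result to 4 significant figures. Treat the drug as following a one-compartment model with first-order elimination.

1.360

k = ln2 / t½ = 0.693147 / 14.6 = 0.04748 h⁻¹
e^(−kτ) = e^(−0.04748 × 28.0) = 0.2646
Accumulation ratio R = 1 / (1 − e^(−kτ)) = 1 / (1 − 0.2646) = 1.360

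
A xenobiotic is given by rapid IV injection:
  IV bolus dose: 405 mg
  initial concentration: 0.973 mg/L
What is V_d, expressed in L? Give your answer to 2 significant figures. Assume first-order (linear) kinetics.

Vd = Dose / C₀ = 405.0 / 0.973 = 416.2 L

420 L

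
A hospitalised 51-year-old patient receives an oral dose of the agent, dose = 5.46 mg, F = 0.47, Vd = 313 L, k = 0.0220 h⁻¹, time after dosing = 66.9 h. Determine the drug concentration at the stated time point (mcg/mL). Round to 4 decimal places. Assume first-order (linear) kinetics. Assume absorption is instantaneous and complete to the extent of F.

Amount reaching circulation = F × Dose = 0.47 × 5.460 = 2.566 mg
C₀ = F·Dose / Vd = 2.566 / 313 = 0.008198 mg/L
C = C₀ · e^(−k·t) = 0.008198 × e^(−0.02200 × 66.9)
  = 0.008198 × 0.2295 = 0.001881 mg/L
(0.001881 mg/L = 0.001881 mcg/mL)

0.0019 mcg/mL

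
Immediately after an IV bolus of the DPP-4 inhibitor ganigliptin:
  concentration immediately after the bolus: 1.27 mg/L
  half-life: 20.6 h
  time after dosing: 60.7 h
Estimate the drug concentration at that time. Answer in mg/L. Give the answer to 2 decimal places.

0.16 mg/L

k = ln2 / t½ = 0.693147 / 20.6 = 0.03365 h⁻¹
C = C₀ · e^(−k·t) = 1.270 × e^(−0.03365 × 60.7)
  = 1.270 × 0.1297 = 0.1647 mg/L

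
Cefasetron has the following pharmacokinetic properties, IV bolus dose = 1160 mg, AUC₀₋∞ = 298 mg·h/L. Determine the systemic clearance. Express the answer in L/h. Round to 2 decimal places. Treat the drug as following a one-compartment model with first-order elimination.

CL = Dose / AUC = 1160 / 298 = 3.893 L/h

3.89 L/h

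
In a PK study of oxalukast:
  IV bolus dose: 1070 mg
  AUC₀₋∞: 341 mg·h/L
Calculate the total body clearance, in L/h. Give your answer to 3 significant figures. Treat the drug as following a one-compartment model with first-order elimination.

3.14 L/h

CL = Dose / AUC = 1070 / 341 = 3.138 L/h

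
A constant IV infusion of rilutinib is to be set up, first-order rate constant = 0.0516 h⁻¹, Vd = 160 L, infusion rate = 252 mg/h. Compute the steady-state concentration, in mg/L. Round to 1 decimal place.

CL = k × Vd = 0.05160 × 160 = 8.256 L/h
At steady state Css = R₀ / CL = 252 / 8.256 = 30.52 mg/L

30.5 mg/L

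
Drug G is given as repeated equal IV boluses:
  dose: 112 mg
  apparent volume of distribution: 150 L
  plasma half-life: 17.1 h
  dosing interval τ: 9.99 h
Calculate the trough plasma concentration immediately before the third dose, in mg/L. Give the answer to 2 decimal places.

C₀ per dose = Dose / Vd = 112 / 150 = 0.7467 mg/L
k = ln2 / t½ = 0.693147 / 17.1 = 0.04053 h⁻¹
Fraction remaining after one interval: r = e^(−kτ) = e^(−0.04053 × 9.99) = 0.6670
Before dose 3, 2 doses have been given (aged 1τ, 2τ).
C_trough = C₀ × (r + r²) = 0.7467 × (0.6670 + 0.4449) = 0.8303 mg/L

0.83 mg/L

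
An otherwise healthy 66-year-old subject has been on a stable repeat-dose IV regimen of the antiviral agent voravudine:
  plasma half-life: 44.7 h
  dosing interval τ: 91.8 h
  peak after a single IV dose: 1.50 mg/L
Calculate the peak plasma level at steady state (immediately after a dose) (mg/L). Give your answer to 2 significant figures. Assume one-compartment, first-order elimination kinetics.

k = ln2 / t½ = 0.693147 / 44.7 = 0.01551 h⁻¹
e^(−kτ) = e^(−0.01551 × 91.8) = 0.2408
Accumulation ratio R = 1 / (1 − e^(−kτ)) = 1 / (1 − 0.2408) = 1.317
Steady-state peak = C₀ × R = 1.50 × 1.317 = 1.976 mg/L

2.0 mg/L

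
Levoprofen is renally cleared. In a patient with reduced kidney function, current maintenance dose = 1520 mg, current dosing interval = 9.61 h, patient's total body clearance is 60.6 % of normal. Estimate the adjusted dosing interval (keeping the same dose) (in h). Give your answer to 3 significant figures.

To keep the same average steady-state level, dosing rate must scale with clearance.
CL ratio = 60.6 / 100 = 0.6060
New interval (same dose) = 9.61 / 0.6060 = 15.86 h

15.9 h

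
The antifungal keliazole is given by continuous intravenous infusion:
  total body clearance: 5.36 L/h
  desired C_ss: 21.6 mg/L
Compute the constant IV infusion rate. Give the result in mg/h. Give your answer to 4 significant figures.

115.8 mg/h

At steady state, infusion rate R₀ = Css × CL = 21.6 × 5.360 = 115.8 mg/h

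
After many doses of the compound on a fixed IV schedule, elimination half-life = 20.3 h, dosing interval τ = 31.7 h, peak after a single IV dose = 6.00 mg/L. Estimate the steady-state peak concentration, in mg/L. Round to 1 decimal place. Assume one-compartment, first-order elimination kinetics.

k = ln2 / t½ = 0.693147 / 20.3 = 0.03415 h⁻¹
e^(−kτ) = e^(−0.03415 × 31.7) = 0.3387
Accumulation ratio R = 1 / (1 − e^(−kτ)) = 1 / (1 − 0.3387) = 1.512
Steady-state peak = C₀ × R = 6.00 × 1.512 = 9.072 mg/L

9.1 mg/L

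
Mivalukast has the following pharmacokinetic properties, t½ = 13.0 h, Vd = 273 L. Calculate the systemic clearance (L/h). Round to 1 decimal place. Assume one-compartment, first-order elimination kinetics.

14.6 L/h

k = ln2 / t½ = 0.693147 / 13.0 = 0.05332 h⁻¹
CL = k × Vd = 0.05332 × 273 = 14.56 L/h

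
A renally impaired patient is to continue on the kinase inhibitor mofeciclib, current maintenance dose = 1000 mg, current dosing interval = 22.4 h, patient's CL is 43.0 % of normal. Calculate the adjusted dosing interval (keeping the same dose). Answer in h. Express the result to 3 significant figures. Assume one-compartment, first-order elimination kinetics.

To keep the same average steady-state level, dosing rate must scale with clearance.
CL ratio = 43.0 / 100 = 0.4300
New interval (same dose) = 22.4 / 0.4300 = 52.09 h

52.1 h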